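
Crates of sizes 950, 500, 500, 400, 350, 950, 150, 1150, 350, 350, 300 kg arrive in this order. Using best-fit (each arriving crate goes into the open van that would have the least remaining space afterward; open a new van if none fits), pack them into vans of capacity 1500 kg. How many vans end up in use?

5

  950 → van 1 (new)  [load 950/1500]
  500 → van 1  [load 1450/1500]
  500 → van 2 (new)  [load 500/1500]
  400 → van 2  [load 900/1500]
  350 → van 2  [load 1250/1500]
  950 → van 3 (new)  [load 950/1500]
  150 → van 2  [load 1400/1500]
  1150 → van 4 (new)  [load 1150/1500]
  350 → van 4  [load 1500/1500]
  350 → van 3  [load 1300/1500]
  300 → van 5 (new)  [load 300/1500]
5 vans opened.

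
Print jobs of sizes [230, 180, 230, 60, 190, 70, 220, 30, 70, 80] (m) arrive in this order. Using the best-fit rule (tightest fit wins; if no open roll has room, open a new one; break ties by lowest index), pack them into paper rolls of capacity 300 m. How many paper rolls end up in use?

5

  230 → roll 1 (new)  [load 230/300]
  180 → roll 2 (new)  [load 180/300]
  230 → roll 3 (new)  [load 230/300]
  60 → roll 1  [load 290/300]
  190 → roll 4 (new)  [load 190/300]
  70 → roll 3  [load 300/300]
  220 → roll 5 (new)  [load 220/300]
  30 → roll 5  [load 250/300]
  70 → roll 4  [load 260/300]
  80 → roll 2  [load 260/300]
5 paper rolls opened.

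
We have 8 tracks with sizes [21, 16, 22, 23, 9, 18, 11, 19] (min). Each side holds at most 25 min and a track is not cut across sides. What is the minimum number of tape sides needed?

Total = 23 + 22 + 21 + 19 + 18 + 16 + 11 + 9 = 139 min.
Lower bound: ⌈139/25⌉ = 6 tape sides.
A packing using 7 tape sides:
  side 1: 23 = 23
  side 2: 22 = 22
  side 3: 21 = 21
  side 4: 19 = 19
  side 5: 18 = 18
  side 6: 16 + 9 = 25
  side 7: 11 = 11
No arrangement into 6 tape sides stays within capacity, so 7 is optimal.

7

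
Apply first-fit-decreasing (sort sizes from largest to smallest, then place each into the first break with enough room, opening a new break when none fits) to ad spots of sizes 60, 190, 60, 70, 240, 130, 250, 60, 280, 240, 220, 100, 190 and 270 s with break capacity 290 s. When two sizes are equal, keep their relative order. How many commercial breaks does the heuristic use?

9

Sorted descending: 280, 270, 250, 240, 240, 220, 190, 190, 130, 100, 70, 60, 60, 60.
  280 → break 1 (new)  [load 280/290]
  270 → break 2 (new)  [load 270/290]
  250 → break 3 (new)  [load 250/290]
  240 → break 4 (new)  [load 240/290]
  240 → break 5 (new)  [load 240/290]
  220 → break 6 (new)  [load 220/290]
  190 → break 7 (new)  [load 190/290]
  190 → break 8 (new)  [load 190/290]
  130 → break 9 (new)  [load 130/290]
  100 → break 7  [load 290/290]
  70 → break 6  [load 290/290]
  60 → break 8  [load 250/290]
  60 → break 9  [load 190/290]
  60 → break 9  [load 250/290]
9 commercial breaks opened.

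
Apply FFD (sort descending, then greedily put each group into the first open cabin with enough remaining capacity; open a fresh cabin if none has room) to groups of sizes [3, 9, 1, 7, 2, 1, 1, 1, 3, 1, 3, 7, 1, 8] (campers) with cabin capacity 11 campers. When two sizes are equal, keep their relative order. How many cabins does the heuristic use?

5

Sorted descending: 9, 8, 7, 7, 3, 3, 3, 2, 1, 1, 1, 1, 1, 1.
  9 → cabin 1 (new)  [load 9/11]
  8 → cabin 2 (new)  [load 8/11]
  7 → cabin 3 (new)  [load 7/11]
  7 → cabin 4 (new)  [load 7/11]
  3 → cabin 2  [load 11/11]
  3 → cabin 3  [load 10/11]
  3 → cabin 4  [load 10/11]
  2 → cabin 1  [load 11/11]
  1 → cabin 3  [load 11/11]
  1 → cabin 4  [load 11/11]
  1 → cabin 5 (new)  [load 1/11]
  1 → cabin 5  [load 2/11]
  1 → cabin 5  [load 3/11]
  1 → cabin 5  [load 4/11]
5 cabins opened.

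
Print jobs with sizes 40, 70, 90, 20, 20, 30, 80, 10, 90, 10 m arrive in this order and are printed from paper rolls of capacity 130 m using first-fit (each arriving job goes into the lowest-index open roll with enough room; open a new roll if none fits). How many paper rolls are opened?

  40 → roll 1 (new)  [load 40/130]
  70 → roll 1  [load 110/130]
  90 → roll 2 (new)  [load 90/130]
  20 → roll 1  [load 130/130]
  20 → roll 2  [load 110/130]
  30 → roll 3 (new)  [load 30/130]
  80 → roll 3  [load 110/130]
  10 → roll 2  [load 120/130]
  90 → roll 4 (new)  [load 90/130]
  10 → roll 2  [load 130/130]
4 paper rolls opened.

4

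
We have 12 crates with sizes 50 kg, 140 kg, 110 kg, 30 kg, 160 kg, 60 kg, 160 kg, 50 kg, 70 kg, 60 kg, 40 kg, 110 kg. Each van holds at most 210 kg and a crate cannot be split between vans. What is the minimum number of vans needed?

Total = 160 + 160 + 140 + 110 + 110 + 70 + 60 + 60 + 50 + 50 + 40 + 30 = 1040 kg.
Lower bound: ⌈1040/210⌉ = 5 vans.
A packing using 5 vans:
  van 1: 160 + 50 = 210
  van 2: 160 + 50 = 210
  van 3: 140 + 70 = 210
  van 4: 110 + 60 + 40 = 210
  van 5: 110 + 60 + 30 = 200
This matches the lower bound, so 5 is optimal.

5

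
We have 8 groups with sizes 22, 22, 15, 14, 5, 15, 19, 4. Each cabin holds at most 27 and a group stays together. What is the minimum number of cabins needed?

Total = 22 + 22 + 19 + 15 + 15 + 14 + 5 + 4 = 116.
Lower bound: ⌈116/27⌉ = 5 cabins.
Also, 6 groups each exceed 27/2, and no two of those can share a cabin, so at least 6 cabins are needed.
A packing using 6 cabins:
  cabin 1: 22 + 5 = 27
  cabin 2: 22 + 4 = 26
  cabin 3: 19 = 19
  cabin 4: 15 = 15
  cabin 5: 15 = 15
  cabin 6: 14 = 14
This matches the lower bound, so 6 is optimal.

6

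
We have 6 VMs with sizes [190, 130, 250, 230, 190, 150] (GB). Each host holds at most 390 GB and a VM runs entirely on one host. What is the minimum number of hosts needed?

3

Total = 250 + 230 + 190 + 190 + 150 + 130 = 1140 GB.
Lower bound: ⌈1140/390⌉ = 3 hosts.
A packing using 3 hosts:
  host 1: 250 + 130 = 380
  host 2: 230 + 150 = 380
  host 3: 190 + 190 = 380
This matches the lower bound, so 3 is optimal.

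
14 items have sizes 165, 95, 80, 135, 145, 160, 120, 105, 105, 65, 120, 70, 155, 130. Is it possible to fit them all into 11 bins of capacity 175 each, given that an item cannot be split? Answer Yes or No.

Yes

A valid assignment using 11 bins:
  bin 1: 165 = 165
  bin 2: 160 = 160
  bin 3: 155 = 155
  bin 4: 145 = 145
  bin 5: 135 = 135
  bin 6: 130 = 130
  bin 7: 120 = 120
  bin 8: 120 = 120
  bin 9: 105 + 70 = 175
  bin 10: 105 + 65 = 170
  bin 11: 95 + 80 = 175
Every load is within 175, so 11 bins suffice.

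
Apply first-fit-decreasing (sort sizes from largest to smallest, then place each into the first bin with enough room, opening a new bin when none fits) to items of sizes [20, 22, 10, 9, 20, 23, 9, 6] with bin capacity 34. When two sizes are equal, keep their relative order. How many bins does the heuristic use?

4

Sorted descending: 23, 22, 20, 20, 10, 9, 9, 6.
  23 → bin 1 (new)  [load 23/34]
  22 → bin 2 (new)  [load 22/34]
  20 → bin 3 (new)  [load 20/34]
  20 → bin 4 (new)  [load 20/34]
  10 → bin 1  [load 33/34]
  9 → bin 2  [load 31/34]
  9 → bin 3  [load 29/34]
  6 → bin 4  [load 26/34]
4 bins opened.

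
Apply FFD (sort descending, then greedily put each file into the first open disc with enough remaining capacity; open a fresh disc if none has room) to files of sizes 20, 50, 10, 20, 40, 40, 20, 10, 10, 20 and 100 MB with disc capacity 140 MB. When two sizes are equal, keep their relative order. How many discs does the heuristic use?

3

Sorted descending: 100, 50, 40, 40, 20, 20, 20, 20, 10, 10, 10.
  100 → disc 1 (new)  [load 100/140]
  50 → disc 2 (new)  [load 50/140]
  40 → disc 1  [load 140/140]
  40 → disc 2  [load 90/140]
  20 → disc 2  [load 110/140]
  20 → disc 2  [load 130/140]
  20 → disc 3 (new)  [load 20/140]
  20 → disc 3  [load 40/140]
  10 → disc 2  [load 140/140]
  10 → disc 3  [load 50/140]
  10 → disc 3  [load 60/140]
3 discs opened.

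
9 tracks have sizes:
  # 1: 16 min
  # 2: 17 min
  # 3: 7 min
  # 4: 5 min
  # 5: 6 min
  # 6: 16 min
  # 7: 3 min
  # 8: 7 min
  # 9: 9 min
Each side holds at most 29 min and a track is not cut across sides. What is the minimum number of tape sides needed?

3

Total = 17 + 16 + 16 + 9 + 7 + 7 + 6 + 5 + 3 = 86 min.
Lower bound: ⌈86/29⌉ = 3 tape sides.
A packing using 3 tape sides:
  side 1: 17 + 9 + 3 = 29
  side 2: 16 + 7 + 6 = 29
  side 3: 16 + 7 + 5 = 28
This matches the lower bound, so 3 is optimal.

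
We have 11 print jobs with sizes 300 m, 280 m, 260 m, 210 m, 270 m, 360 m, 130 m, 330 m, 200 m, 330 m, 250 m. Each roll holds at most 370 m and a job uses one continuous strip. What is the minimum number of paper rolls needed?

10

Total = 360 + 330 + 330 + 300 + 280 + 270 + 260 + 250 + 210 + 200 + 130 = 2920 m.
Lower bound: ⌈2920/370⌉ = 8 paper rolls.
Also, 10 print jobs each exceed 185 m, and no two of those can share a roll, so at least 10 paper rolls are needed.
A packing using 10 paper rolls:
  roll 1: 360 = 360
  roll 2: 330 = 330
  roll 3: 330 = 330
  roll 4: 300 = 300
  roll 5: 280 = 280
  roll 6: 270 = 270
  roll 7: 260 = 260
  roll 8: 250 = 250
  roll 9: 210 + 130 = 340
  roll 10: 200 = 200
This matches the lower bound, so 10 is optimal.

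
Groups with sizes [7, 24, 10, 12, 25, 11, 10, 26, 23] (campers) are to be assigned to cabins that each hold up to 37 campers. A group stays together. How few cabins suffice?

5

Total = 26 + 25 + 24 + 23 + 12 + 11 + 10 + 10 + 7 = 148 campers.
Lower bound: ⌈148/37⌉ = 4 cabins.
A packing using 5 cabins:
  cabin 1: 26 + 11 = 37
  cabin 2: 25 + 12 = 37
  cabin 3: 24 + 10 = 34
  cabin 4: 23 + 10 = 33
  cabin 5: 7 = 7
No arrangement into 4 cabins stays within capacity, so 5 is optimal.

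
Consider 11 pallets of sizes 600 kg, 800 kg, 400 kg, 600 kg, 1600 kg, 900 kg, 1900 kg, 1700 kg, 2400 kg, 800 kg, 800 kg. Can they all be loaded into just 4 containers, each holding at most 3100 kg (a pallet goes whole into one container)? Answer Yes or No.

No

Total = 12500 kg; ⌈12500/3100⌉ = 5.
At least 5 containers are required, but only 4 are allowed.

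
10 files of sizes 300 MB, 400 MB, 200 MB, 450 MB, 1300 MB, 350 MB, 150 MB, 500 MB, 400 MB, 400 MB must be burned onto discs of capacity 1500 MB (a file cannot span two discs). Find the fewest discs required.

3

Total = 1300 + 500 + 450 + 400 + 400 + 400 + 350 + 300 + 200 + 150 = 4450 MB.
Lower bound: ⌈4450/1500⌉ = 3 discs.
A packing using 3 discs:
  disc 1: 1300 + 200 = 1500
  disc 2: 500 + 450 + 400 + 150 = 1500
  disc 3: 400 + 400 + 350 + 300 = 1450
This matches the lower bound, so 3 is optimal.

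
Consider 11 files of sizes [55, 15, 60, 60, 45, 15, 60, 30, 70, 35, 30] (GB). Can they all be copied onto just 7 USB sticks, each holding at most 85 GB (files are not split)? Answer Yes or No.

Yes

A valid assignment using 7 USB sticks:
  USB stick 1: 70 + 15 = 85
  USB stick 2: 60 + 15 = 75
  USB stick 3: 60 = 60
  USB stick 4: 60 = 60
  USB stick 5: 55 + 30 = 85
  USB stick 6: 45 + 35 = 80
  USB stick 7: 30 = 30
Every load is within 85 GB, so 7 USB sticks suffice.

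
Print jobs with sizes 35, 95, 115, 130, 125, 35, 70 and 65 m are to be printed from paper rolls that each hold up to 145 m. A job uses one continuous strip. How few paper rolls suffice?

6

Total = 130 + 125 + 115 + 95 + 70 + 65 + 35 + 35 = 670 m.
Lower bound: ⌈670/145⌉ = 5 paper rolls.
A packing using 6 paper rolls:
  roll 1: 130 = 130
  roll 2: 125 = 125
  roll 3: 115 = 115
  roll 4: 95 + 35 = 130
  roll 5: 70 + 65 = 135
  roll 6: 35 = 35
No arrangement into 5 paper rolls stays within capacity, so 6 is optimal.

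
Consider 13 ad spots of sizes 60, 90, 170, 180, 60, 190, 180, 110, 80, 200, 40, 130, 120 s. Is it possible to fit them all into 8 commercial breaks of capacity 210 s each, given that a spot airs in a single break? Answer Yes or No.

No

Total = 1610 s; ⌈1610/210⌉ = 8.
The bound of 8 does not rule out 8, but exhaustive search shows no assignment into 8 commercial breaks of capacity 210 s exists — the minimum is 9.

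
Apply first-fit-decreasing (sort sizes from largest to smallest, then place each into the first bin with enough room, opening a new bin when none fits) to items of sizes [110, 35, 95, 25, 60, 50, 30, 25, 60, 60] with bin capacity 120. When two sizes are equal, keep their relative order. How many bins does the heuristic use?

5

Sorted descending: 110, 95, 60, 60, 60, 50, 35, 30, 25, 25.
  110 → bin 1 (new)  [load 110/120]
  95 → bin 2 (new)  [load 95/120]
  60 → bin 3 (new)  [load 60/120]
  60 → bin 3  [load 120/120]
  60 → bin 4 (new)  [load 60/120]
  50 → bin 4  [load 110/120]
  35 → bin 5 (new)  [load 35/120]
  30 → bin 5  [load 65/120]
  25 → bin 2  [load 120/120]
  25 → bin 5  [load 90/120]
5 bins opened.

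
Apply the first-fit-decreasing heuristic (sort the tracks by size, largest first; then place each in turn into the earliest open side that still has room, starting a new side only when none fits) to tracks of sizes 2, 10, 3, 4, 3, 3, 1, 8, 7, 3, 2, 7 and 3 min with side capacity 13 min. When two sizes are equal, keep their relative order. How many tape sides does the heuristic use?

5

Sorted descending: 10, 8, 7, 7, 4, 3, 3, 3, 3, 3, 2, 2, 1.
  10 → side 1 (new)  [load 10/13]
  8 → side 2 (new)  [load 8/13]
  7 → side 3 (new)  [load 7/13]
  7 → side 4 (new)  [load 7/13]
  4 → side 2  [load 12/13]
  3 → side 1  [load 13/13]
  3 → side 3  [load 10/13]
  3 → side 3  [load 13/13]
  3 → side 4  [load 10/13]
  3 → side 4  [load 13/13]
  2 → side 5 (new)  [load 2/13]
  2 → side 5  [load 4/13]
  1 → side 2  [load 13/13]
5 tape sides opened.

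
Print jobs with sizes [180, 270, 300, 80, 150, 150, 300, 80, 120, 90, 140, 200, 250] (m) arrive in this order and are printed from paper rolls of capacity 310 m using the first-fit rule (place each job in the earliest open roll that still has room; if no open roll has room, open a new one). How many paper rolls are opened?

  180 → roll 1 (new)  [load 180/310]
  270 → roll 2 (new)  [load 270/310]
  300 → roll 3 (new)  [load 300/310]
  80 → roll 1  [load 260/310]
  150 → roll 4 (new)  [load 150/310]
  150 → roll 4  [load 300/310]
  300 → roll 5 (new)  [load 300/310]
  80 → roll 6 (new)  [load 80/310]
  120 → roll 6  [load 200/310]
  90 → roll 6  [load 290/310]
  140 → roll 7 (new)  [load 140/310]
  200 → roll 8 (new)  [load 200/310]
  250 → roll 9 (new)  [load 250/310]
9 paper rolls opened.

9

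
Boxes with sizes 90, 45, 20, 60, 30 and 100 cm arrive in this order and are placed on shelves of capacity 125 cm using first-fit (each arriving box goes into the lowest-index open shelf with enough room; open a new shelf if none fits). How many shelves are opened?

  90 → shelf 1 (new)  [load 90/125]
  45 → shelf 2 (new)  [load 45/125]
  20 → shelf 1  [load 110/125]
  60 → shelf 2  [load 105/125]
  30 → shelf 3 (new)  [load 30/125]
  100 → shelf 4 (new)  [load 100/125]
4 shelves opened.

4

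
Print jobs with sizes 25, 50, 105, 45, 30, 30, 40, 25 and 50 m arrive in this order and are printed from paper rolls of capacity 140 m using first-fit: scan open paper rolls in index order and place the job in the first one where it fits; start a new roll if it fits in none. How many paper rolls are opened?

  25 → roll 1 (new)  [load 25/140]
  50 → roll 1  [load 75/140]
  105 → roll 2 (new)  [load 105/140]
  45 → roll 1  [load 120/140]
  30 → roll 2  [load 135/140]
  30 → roll 3 (new)  [load 30/140]
  40 → roll 3  [load 70/140]
  25 → roll 3  [load 95/140]
  50 → roll 4 (new)  [load 50/140]
4 paper rolls opened.

4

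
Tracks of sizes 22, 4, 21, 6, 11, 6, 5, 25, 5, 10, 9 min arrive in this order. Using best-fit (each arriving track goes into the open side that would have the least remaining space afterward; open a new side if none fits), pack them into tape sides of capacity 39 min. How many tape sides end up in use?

  22 → side 1 (new)  [load 22/39]
  4 → side 1  [load 26/39]
  21 → side 2 (new)  [load 21/39]
  6 → side 1  [load 32/39]
  11 → side 2  [load 32/39]
  6 → side 1  [load 38/39]
  5 → side 2  [load 37/39]
  25 → side 3 (new)  [load 25/39]
  5 → side 3  [load 30/39]
  10 → side 4 (new)  [load 10/39]
  9 → side 3  [load 39/39]
4 tape sides opened.

4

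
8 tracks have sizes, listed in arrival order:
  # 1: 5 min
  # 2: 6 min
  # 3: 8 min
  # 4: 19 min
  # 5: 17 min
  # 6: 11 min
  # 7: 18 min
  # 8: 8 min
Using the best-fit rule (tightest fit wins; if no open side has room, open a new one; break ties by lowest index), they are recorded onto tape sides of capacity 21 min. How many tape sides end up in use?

  5 → side 1 (new)  [load 5/21]
  6 → side 1  [load 11/21]
  8 → side 1  [load 19/21]
  19 → side 2 (new)  [load 19/21]
  17 → side 3 (new)  [load 17/21]
  11 → side 4 (new)  [load 11/21]
  18 → side 5 (new)  [load 18/21]
  8 → side 4  [load 19/21]
5 tape sides opened.

5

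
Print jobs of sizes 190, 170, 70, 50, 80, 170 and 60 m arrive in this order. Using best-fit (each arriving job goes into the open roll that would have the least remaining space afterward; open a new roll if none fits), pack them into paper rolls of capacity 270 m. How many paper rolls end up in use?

  190 → roll 1 (new)  [load 190/270]
  170 → roll 2 (new)  [load 170/270]
  70 → roll 1  [load 260/270]
  50 → roll 2  [load 220/270]
  80 → roll 3 (new)  [load 80/270]
  170 → roll 3  [load 250/270]
  60 → roll 4 (new)  [load 60/270]
4 paper rolls opened.

4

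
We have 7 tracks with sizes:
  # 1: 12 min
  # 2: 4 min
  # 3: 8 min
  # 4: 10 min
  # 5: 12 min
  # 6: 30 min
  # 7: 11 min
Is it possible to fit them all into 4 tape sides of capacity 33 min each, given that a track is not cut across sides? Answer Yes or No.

Yes

A valid assignment using 3 tape sides:
  side 1: 30 = 30
  side 2: 12 + 12 + 8 = 32
  side 3: 11 + 10 + 4 = 25
That uses only 3 ≤ 4, so 4 tape sides are enough.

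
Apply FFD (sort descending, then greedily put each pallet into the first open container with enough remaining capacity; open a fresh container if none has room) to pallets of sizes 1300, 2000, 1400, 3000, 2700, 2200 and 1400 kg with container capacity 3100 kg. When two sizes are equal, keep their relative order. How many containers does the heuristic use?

Sorted descending: 3000, 2700, 2200, 2000, 1400, 1400, 1300.
  3000 → container 1 (new)  [load 3000/3100]
  2700 → container 2 (new)  [load 2700/3100]
  2200 → container 3 (new)  [load 2200/3100]
  2000 → container 4 (new)  [load 2000/3100]
  1400 → container 5 (new)  [load 1400/3100]
  1400 → container 5  [load 2800/3100]
  1300 → container 6 (new)  [load 1300/3100]
6 containers opened.

6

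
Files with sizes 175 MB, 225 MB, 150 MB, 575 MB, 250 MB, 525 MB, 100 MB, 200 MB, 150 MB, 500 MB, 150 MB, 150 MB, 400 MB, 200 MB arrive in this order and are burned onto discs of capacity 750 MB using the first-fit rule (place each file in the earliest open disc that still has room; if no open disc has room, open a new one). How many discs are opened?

  175 → disc 1 (new)  [load 175/750]
  225 → disc 1  [load 400/750]
  150 → disc 1  [load 550/750]
  575 → disc 2 (new)  [load 575/750]
  250 → disc 3 (new)  [load 250/750]
  525 → disc 4 (new)  [load 525/750]
  100 → disc 1  [load 650/750]
  200 → disc 3  [load 450/750]
  150 → disc 2  [load 725/750]
  500 → disc 5 (new)  [load 500/750]
  150 → disc 3  [load 600/750]
  150 → disc 3  [load 750/750]
  400 → disc 6 (new)  [load 400/750]
  200 → disc 4  [load 725/750]
6 discs opened.

6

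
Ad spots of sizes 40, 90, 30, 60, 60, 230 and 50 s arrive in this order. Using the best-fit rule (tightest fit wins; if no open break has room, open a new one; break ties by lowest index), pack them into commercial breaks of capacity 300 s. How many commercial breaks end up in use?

  40 → break 1 (new)  [load 40/300]
  90 → break 1  [load 130/300]
  30 → break 1  [load 160/300]
  60 → break 1  [load 220/300]
  60 → break 1  [load 280/300]
  230 → break 2 (new)  [load 230/300]
  50 → break 2  [load 280/300]
2 commercial breaks opened.

2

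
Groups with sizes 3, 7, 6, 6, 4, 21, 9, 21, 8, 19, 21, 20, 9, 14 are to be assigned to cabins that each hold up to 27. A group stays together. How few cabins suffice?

Total = 21 + 21 + 21 + 20 + 19 + 14 + 9 + 9 + 8 + 7 + 6 + 6 + 4 + 3 = 168.
Lower bound: ⌈168/27⌉ = 7 cabins.
A packing using 7 cabins:
  cabin 1: 21 + 6 = 27
  cabin 2: 21 + 6 = 27
  cabin 3: 21 + 4 = 25
  cabin 4: 20 + 7 = 27
  cabin 5: 19 + 8 = 27
  cabin 6: 14 + 9 + 3 = 26
  cabin 7: 9 = 9
This matches the lower bound, so 7 is optimal.

7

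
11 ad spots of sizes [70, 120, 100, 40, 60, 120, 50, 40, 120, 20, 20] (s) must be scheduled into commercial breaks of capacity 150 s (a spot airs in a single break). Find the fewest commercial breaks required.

Total = 120 + 120 + 120 + 100 + 70 + 60 + 50 + 40 + 40 + 20 + 20 = 760 s.
Lower bound: ⌈760/150⌉ = 6 commercial breaks.
A packing using 6 commercial breaks:
  break 1: 120 + 20 = 140
  break 2: 120 + 20 = 140
  break 3: 120 = 120
  break 4: 100 + 50 = 150
  break 5: 70 + 60 = 130
  break 6: 40 + 40 = 80
This matches the lower bound, so 6 is optimal.

6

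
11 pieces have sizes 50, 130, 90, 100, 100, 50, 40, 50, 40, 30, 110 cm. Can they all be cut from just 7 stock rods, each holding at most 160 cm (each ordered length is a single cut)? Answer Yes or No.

A valid assignment using 6 stock rods:
  stock rod 1: 130 + 30 = 160
  stock rod 2: 110 + 50 = 160
  stock rod 3: 100 + 50 = 150
  stock rod 4: 100 + 50 = 150
  stock rod 5: 90 + 40 = 130
  stock rod 6: 40 = 40
That uses only 6 ≤ 7, so 7 stock rods are enough.

Yes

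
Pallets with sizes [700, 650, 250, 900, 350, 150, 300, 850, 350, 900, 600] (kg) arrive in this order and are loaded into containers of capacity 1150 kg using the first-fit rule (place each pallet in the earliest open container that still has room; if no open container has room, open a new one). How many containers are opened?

  700 → container 1 (new)  [load 700/1150]
  650 → container 2 (new)  [load 650/1150]
  250 → container 1  [load 950/1150]
  900 → container 3 (new)  [load 900/1150]
  350 → container 2  [load 1000/1150]
  150 → container 1  [load 1100/1150]
  300 → container 4 (new)  [load 300/1150]
  850 → container 4  [load 1150/1150]
  350 → container 5 (new)  [load 350/1150]
  900 → container 6 (new)  [load 900/1150]
  600 → container 5  [load 950/1150]
6 containers opened.

6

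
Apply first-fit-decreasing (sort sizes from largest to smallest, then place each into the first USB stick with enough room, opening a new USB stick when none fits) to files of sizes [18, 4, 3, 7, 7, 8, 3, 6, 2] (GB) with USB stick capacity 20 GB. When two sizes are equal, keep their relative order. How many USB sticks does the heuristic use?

Sorted descending: 18, 8, 7, 7, 6, 4, 3, 3, 2.
  18 → USB stick 1 (new)  [load 18/20]
  8 → USB stick 2 (new)  [load 8/20]
  7 → USB stick 2  [load 15/20]
  7 → USB stick 3 (new)  [load 7/20]
  6 → USB stick 3  [load 13/20]
  4 → USB stick 2  [load 19/20]
  3 → USB stick 3  [load 16/20]
  3 → USB stick 3  [load 19/20]
  2 → USB stick 1  [load 20/20]
3 USB sticks opened.

3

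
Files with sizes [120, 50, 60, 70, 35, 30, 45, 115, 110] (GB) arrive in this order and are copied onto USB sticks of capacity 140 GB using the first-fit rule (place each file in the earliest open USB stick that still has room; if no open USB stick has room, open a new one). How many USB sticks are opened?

6

  120 → USB stick 1 (new)  [load 120/140]
  50 → USB stick 2 (new)  [load 50/140]
  60 → USB stick 2  [load 110/140]
  70 → USB stick 3 (new)  [load 70/140]
  35 → USB stick 3  [load 105/140]
  30 → USB stick 2  [load 140/140]
  45 → USB stick 4 (new)  [load 45/140]
  115 → USB stick 5 (new)  [load 115/140]
  110 → USB stick 6 (new)  [load 110/140]
6 USB sticks opened.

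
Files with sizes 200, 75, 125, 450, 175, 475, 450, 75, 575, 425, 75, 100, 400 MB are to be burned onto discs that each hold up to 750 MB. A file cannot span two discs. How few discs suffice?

6

Total = 575 + 475 + 450 + 450 + 425 + 400 + 200 + 175 + 125 + 100 + 75 + 75 + 75 = 3600 MB.
Lower bound: ⌈3600/750⌉ = 5 discs.
Also, 6 files each exceed 375 MB, and no two of those can share a disc, so at least 6 discs are needed.
A packing using 6 discs:
  disc 1: 575 + 175 = 750
  disc 2: 475 + 200 + 75 = 750
  disc 3: 450 + 125 + 100 + 75 = 750
  disc 4: 450 + 75 = 525
  disc 5: 425 = 425
  disc 6: 400 = 400
This matches the lower bound, so 6 is optimal.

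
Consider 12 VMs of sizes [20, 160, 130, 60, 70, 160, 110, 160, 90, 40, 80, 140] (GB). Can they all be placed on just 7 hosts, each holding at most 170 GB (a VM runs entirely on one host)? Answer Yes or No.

Total = 1220 GB; ⌈1220/170⌉ = 8.
At least 8 hosts are required, but only 7 are allowed.

No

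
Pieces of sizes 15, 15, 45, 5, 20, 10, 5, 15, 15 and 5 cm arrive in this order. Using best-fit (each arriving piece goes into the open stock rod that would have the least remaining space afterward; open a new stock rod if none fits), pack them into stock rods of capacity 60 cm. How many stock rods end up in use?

3

  15 → stock rod 1 (new)  [load 15/60]
  15 → stock rod 1  [load 30/60]
  45 → stock rod 2 (new)  [load 45/60]
  5 → stock rod 2  [load 50/60]
  20 → stock rod 1  [load 50/60]
  10 → stock rod 1  [load 60/60]
  5 → stock rod 2  [load 55/60]
  15 → stock rod 3 (new)  [load 15/60]
  15 → stock rod 3  [load 30/60]
  5 → stock rod 2  [load 60/60]
3 stock rods opened.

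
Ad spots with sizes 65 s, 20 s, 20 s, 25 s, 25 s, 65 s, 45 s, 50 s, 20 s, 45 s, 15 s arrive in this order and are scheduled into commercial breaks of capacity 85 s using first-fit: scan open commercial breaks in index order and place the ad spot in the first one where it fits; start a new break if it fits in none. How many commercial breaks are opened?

6

  65 → break 1 (new)  [load 65/85]
  20 → break 1  [load 85/85]
  20 → break 2 (new)  [load 20/85]
  25 → break 2  [load 45/85]
  25 → break 2  [load 70/85]
  65 → break 3 (new)  [load 65/85]
  45 → break 4 (new)  [load 45/85]
  50 → break 5 (new)  [load 50/85]
  20 → break 3  [load 85/85]
  45 → break 6 (new)  [load 45/85]
  15 → break 2  [load 85/85]
6 commercial breaks opened.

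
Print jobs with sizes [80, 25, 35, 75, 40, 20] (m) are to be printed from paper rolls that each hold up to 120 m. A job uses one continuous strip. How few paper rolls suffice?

3

Total = 80 + 75 + 40 + 35 + 25 + 20 = 275 m.
Lower bound: ⌈275/120⌉ = 3 paper rolls.
A packing using 3 paper rolls:
  roll 1: 80 + 40 = 120
  roll 2: 75 + 35 = 110
  roll 3: 25 + 20 = 45
This matches the lower bound, so 3 is optimal.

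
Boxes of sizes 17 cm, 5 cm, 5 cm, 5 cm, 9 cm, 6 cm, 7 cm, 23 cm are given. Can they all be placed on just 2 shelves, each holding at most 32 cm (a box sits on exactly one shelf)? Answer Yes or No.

Total = 77 cm; ⌈77/32⌉ = 3.
At least 3 shelves are required, but only 2 are allowed.

No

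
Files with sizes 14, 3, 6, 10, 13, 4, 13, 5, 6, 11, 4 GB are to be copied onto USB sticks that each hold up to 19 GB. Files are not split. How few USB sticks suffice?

Total = 14 + 13 + 13 + 11 + 10 + 6 + 6 + 5 + 4 + 4 + 3 = 89 GB.
Lower bound: ⌈89/19⌉ = 5 USB sticks.
A packing using 5 USB sticks:
  USB stick 1: 14 + 5 = 19
  USB stick 2: 13 + 6 = 19
  USB stick 3: 13 + 6 = 19
  USB stick 4: 11 + 4 + 4 = 19
  USB stick 5: 10 + 3 = 13
This matches the lower bound, so 5 is optimal.

5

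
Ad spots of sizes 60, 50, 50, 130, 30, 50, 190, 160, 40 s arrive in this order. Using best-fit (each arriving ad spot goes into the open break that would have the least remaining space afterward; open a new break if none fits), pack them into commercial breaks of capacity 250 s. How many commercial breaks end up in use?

  60 → break 1 (new)  [load 60/250]
  50 → break 1  [load 110/250]
  50 → break 1  [load 160/250]
  130 → break 2 (new)  [load 130/250]
  30 → break 1  [load 190/250]
  50 → break 1  [load 240/250]
  190 → break 3 (new)  [load 190/250]
  160 → break 4 (new)  [load 160/250]
  40 → break 3  [load 230/250]
4 commercial breaks opened.

4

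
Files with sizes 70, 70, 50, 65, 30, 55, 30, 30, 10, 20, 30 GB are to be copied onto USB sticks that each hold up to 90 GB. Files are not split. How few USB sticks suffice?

Total = 70 + 70 + 65 + 55 + 50 + 30 + 30 + 30 + 30 + 20 + 10 = 460 GB.
Lower bound: ⌈460/90⌉ = 6 USB sticks.
A packing using 6 USB sticks:
  USB stick 1: 70 + 20 = 90
  USB stick 2: 70 + 10 = 80
  USB stick 3: 65 = 65
  USB stick 4: 55 + 30 = 85
  USB stick 5: 50 + 30 = 80
  USB stick 6: 30 + 30 = 60
This matches the lower bound, so 6 is optimal.

6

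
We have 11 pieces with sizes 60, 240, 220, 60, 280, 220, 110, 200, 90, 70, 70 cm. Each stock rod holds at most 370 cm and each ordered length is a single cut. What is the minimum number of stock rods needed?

5

Total = 280 + 240 + 220 + 220 + 200 + 110 + 90 + 70 + 70 + 60 + 60 = 1620 cm.
Lower bound: ⌈1620/370⌉ = 5 stock rods.
A packing using 5 stock rods:
  stock rod 1: 280 + 90 = 370
  stock rod 2: 240 + 110 = 350
  stock rod 3: 220 + 70 + 70 = 360
  stock rod 4: 220 + 60 + 60 = 340
  stock rod 5: 200 = 200
This matches the lower bound, so 5 is optimal.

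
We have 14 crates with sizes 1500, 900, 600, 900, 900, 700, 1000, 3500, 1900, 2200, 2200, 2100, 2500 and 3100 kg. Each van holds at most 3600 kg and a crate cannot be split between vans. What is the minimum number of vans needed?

8

Total = 3500 + 3100 + 2500 + 2200 + 2200 + 2100 + 1900 + 1500 + 1000 + 900 + 900 + 900 + 700 + 600 = 24000 kg.
Lower bound: ⌈24000/3600⌉ = 7 vans.
A packing using 8 vans:
  van 1: 3500 = 3500
  van 2: 3100 = 3100
  van 3: 2500 + 1000 = 3500
  van 4: 2200 + 900 = 3100
  van 5: 2200 + 900 = 3100
  van 6: 2100 + 1500 = 3600
  van 7: 1900 + 900 + 700 = 3500
  van 8: 600 = 600
No arrangement into 7 vans stays within capacity, so 8 is optimal.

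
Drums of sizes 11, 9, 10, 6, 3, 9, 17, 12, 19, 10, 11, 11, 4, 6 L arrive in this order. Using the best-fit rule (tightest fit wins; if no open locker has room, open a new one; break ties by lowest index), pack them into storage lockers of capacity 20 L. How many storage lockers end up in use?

  11 → locker 1 (new)  [load 11/20]
  9 → locker 1  [load 20/20]
  10 → locker 2 (new)  [load 10/20]
  6 → locker 2  [load 16/20]
  3 → locker 2  [load 19/20]
  9 → locker 3 (new)  [load 9/20]
  17 → locker 4 (new)  [load 17/20]
  12 → locker 5 (new)  [load 12/20]
  19 → locker 6 (new)  [load 19/20]
  10 → locker 3  [load 19/20]
  11 → locker 7 (new)  [load 11/20]
  11 → locker 8 (new)  [load 11/20]
  4 → locker 5  [load 16/20]
  6 → locker 7  [load 17/20]
8 storage lockers opened.

8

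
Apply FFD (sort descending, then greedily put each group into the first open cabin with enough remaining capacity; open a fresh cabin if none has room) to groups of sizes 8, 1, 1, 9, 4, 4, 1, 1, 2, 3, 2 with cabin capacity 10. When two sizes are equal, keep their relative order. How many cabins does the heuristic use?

Sorted descending: 9, 8, 4, 4, 3, 2, 2, 1, 1, 1, 1.
  9 → cabin 1 (new)  [load 9/10]
  8 → cabin 2 (new)  [load 8/10]
  4 → cabin 3 (new)  [load 4/10]
  4 → cabin 3  [load 8/10]
  3 → cabin 4 (new)  [load 3/10]
  2 → cabin 2  [load 10/10]
  2 → cabin 3  [load 10/10]
  1 → cabin 1  [load 10/10]
  1 → cabin 4  [load 4/10]
  1 → cabin 4  [load 5/10]
  1 → cabin 4  [load 6/10]
4 cabins opened.

4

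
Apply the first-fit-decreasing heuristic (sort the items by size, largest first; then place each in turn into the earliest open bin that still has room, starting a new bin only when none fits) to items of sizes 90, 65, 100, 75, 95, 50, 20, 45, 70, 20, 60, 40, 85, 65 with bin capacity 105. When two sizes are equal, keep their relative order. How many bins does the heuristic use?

10

Sorted descending: 100, 95, 90, 85, 75, 70, 65, 65, 60, 50, 45, 40, 20, 20.
  100 → bin 1 (new)  [load 100/105]
  95 → bin 2 (new)  [load 95/105]
  90 → bin 3 (new)  [load 90/105]
  85 → bin 4 (new)  [load 85/105]
  75 → bin 5 (new)  [load 75/105]
  70 → bin 6 (new)  [load 70/105]
  65 → bin 7 (new)  [load 65/105]
  65 → bin 8 (new)  [load 65/105]
  60 → bin 9 (new)  [load 60/105]
  50 → bin 10 (new)  [load 50/105]
  45 → bin 9  [load 105/105]
  40 → bin 7  [load 105/105]
  20 → bin 4  [load 105/105]
  20 → bin 5  [load 95/105]
10 bins opened.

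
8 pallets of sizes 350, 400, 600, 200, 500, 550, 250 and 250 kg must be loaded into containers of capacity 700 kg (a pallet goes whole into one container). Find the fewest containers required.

Total = 600 + 550 + 500 + 400 + 350 + 250 + 250 + 200 = 3100 kg.
Lower bound: ⌈3100/700⌉ = 5 containers.
A packing using 5 containers:
  container 1: 600 = 600
  container 2: 550 = 550
  container 3: 500 + 200 = 700
  container 4: 400 + 250 = 650
  container 5: 350 + 250 = 600
This matches the lower bound, so 5 is optimal.

5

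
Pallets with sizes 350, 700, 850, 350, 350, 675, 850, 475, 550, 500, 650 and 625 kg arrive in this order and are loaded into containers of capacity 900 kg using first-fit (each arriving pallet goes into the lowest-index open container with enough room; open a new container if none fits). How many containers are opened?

  350 → container 1 (new)  [load 350/900]
  700 → container 2 (new)  [load 700/900]
  850 → container 3 (new)  [load 850/900]
  350 → container 1  [load 700/900]
  350 → container 4 (new)  [load 350/900]
  675 → container 5 (new)  [load 675/900]
  850 → container 6 (new)  [load 850/900]
  475 → container 4  [load 825/900]
  550 → container 7 (new)  [load 550/900]
  500 → container 8 (new)  [load 500/900]
  650 → container 9 (new)  [load 650/900]
  625 → container 10 (new)  [load 625/900]
10 containers opened.

10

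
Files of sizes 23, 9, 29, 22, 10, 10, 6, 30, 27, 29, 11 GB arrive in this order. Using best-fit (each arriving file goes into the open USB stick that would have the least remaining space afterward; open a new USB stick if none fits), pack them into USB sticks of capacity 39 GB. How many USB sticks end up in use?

6

  23 → USB stick 1 (new)  [load 23/39]
  9 → USB stick 1  [load 32/39]
  29 → USB stick 2 (new)  [load 29/39]
  22 → USB stick 3 (new)  [load 22/39]
  10 → USB stick 2  [load 39/39]
  10 → USB stick 3  [load 32/39]
  6 → USB stick 1  [load 38/39]
  30 → USB stick 4 (new)  [load 30/39]
  27 → USB stick 5 (new)  [load 27/39]
  29 → USB stick 6 (new)  [load 29/39]
  11 → USB stick 5  [load 38/39]
6 USB sticks opened.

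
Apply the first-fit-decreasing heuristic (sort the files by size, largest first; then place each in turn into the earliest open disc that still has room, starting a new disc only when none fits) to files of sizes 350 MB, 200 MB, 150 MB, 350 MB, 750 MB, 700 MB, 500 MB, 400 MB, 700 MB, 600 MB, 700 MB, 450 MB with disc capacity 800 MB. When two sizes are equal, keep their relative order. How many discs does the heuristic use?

Sorted descending: 750, 700, 700, 700, 600, 500, 450, 400, 350, 350, 200, 150.
  750 → disc 1 (new)  [load 750/800]
  700 → disc 2 (new)  [load 700/800]
  700 → disc 3 (new)  [load 700/800]
  700 → disc 4 (new)  [load 700/800]
  600 → disc 5 (new)  [load 600/800]
  500 → disc 6 (new)  [load 500/800]
  450 → disc 7 (new)  [load 450/800]
  400 → disc 8 (new)  [load 400/800]
  350 → disc 7  [load 800/800]
  350 → disc 8  [load 750/800]
  200 → disc 5  [load 800/800]
  150 → disc 6  [load 650/800]
8 discs opened.

8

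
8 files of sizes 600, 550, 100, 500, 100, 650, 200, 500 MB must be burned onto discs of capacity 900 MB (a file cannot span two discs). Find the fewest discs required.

Total = 650 + 600 + 550 + 500 + 500 + 200 + 100 + 100 = 3200 MB.
Lower bound: ⌈3200/900⌉ = 4 discs.
Also, 5 files each exceed 450 MB, and no two of those can share a disc, so at least 5 discs are needed.
A packing using 5 discs:
  disc 1: 650 + 200 = 850
  disc 2: 600 + 100 + 100 = 800
  disc 3: 550 = 550
  disc 4: 500 = 500
  disc 5: 500 = 500
This matches the lower bound, so 5 is optimal.

5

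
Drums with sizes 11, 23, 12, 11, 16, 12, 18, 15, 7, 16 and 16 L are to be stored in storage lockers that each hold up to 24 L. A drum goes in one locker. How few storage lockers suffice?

Total = 23 + 18 + 16 + 16 + 16 + 15 + 12 + 12 + 11 + 11 + 7 = 157 L.
Lower bound: ⌈157/24⌉ = 7 storage lockers.
A packing using 8 storage lockers:
  locker 1: 23 = 23
  locker 2: 18 = 18
  locker 3: 16 + 7 = 23
  locker 4: 16 = 16
  locker 5: 16 = 16
  locker 6: 15 = 15
  locker 7: 12 + 12 = 24
  locker 8: 11 + 11 = 22
No arrangement into 7 storage lockers stays within capacity, so 8 is optimal.

8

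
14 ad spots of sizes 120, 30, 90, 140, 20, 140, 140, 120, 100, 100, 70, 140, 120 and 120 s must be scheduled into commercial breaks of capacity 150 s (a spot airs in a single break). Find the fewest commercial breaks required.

Total = 140 + 140 + 140 + 140 + 120 + 120 + 120 + 120 + 100 + 100 + 90 + 70 + 30 + 20 = 1450 s.
Lower bound: ⌈1450/150⌉ = 10 commercial breaks.
Also, 11 ad spots each exceed 75 s, and no two of those can share a break, so at least 11 commercial breaks are needed.
A packing using 12 commercial breaks:
  break 1: 140 = 140
  break 2: 140 = 140
  break 3: 140 = 140
  break 4: 140 = 140
  break 5: 120 + 30 = 150
  break 6: 120 + 20 = 140
  break 7: 120 = 120
  break 8: 120 = 120
  break 9: 100 = 100
  break 10: 100 = 100
  break 11: 90 = 90
  break 12: 70 = 70
No arrangement into 11 commercial breaks stays within capacity, so 12 is optimal.

12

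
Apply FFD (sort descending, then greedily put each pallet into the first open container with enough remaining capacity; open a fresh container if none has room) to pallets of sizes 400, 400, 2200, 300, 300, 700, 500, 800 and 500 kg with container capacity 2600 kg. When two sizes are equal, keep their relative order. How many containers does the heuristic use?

Sorted descending: 2200, 800, 700, 500, 500, 400, 400, 300, 300.
  2200 → container 1 (new)  [load 2200/2600]
  800 → container 2 (new)  [load 800/2600]
  700 → container 2  [load 1500/2600]
  500 → container 2  [load 2000/2600]
  500 → container 2  [load 2500/2600]
  400 → container 1  [load 2600/2600]
  400 → container 3 (new)  [load 400/2600]
  300 → container 3  [load 700/2600]
  300 → container 3  [load 1000/2600]
3 containers opened.

3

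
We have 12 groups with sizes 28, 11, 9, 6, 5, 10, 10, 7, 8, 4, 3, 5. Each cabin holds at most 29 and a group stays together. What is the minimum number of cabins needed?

Total = 28 + 11 + 10 + 10 + 9 + 8 + 7 + 6 + 5 + 5 + 4 + 3 = 106.
Lower bound: ⌈106/29⌉ = 4 cabins.
A packing using 4 cabins:
  cabin 1: 28 = 28
  cabin 2: 11 + 10 + 8 = 29
  cabin 3: 10 + 9 + 7 + 3 = 29
  cabin 4: 6 + 5 + 5 + 4 = 20
This matches the lower bound, so 4 is optimal.

4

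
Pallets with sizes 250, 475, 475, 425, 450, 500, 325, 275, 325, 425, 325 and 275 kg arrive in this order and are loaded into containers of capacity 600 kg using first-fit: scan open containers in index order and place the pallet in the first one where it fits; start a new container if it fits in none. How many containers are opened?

  250 → container 1 (new)  [load 250/600]
  475 → container 2 (new)  [load 475/600]
  475 → container 3 (new)  [load 475/600]
  425 → container 4 (new)  [load 425/600]
  450 → container 5 (new)  [load 450/600]
  500 → container 6 (new)  [load 500/600]
  325 → container 1  [load 575/600]
  275 → container 7 (new)  [load 275/600]
  325 → container 7  [load 600/600]
  425 → container 8 (new)  [load 425/600]
  325 → container 9 (new)  [load 325/600]
  275 → container 9  [load 600/600]
9 containers opened.

9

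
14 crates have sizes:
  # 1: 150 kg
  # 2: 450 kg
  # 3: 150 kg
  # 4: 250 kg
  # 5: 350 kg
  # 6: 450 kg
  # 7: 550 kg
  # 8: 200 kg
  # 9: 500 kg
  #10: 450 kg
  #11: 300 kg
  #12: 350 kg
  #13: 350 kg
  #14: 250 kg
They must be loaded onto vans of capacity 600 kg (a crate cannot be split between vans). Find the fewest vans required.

Total = 550 + 500 + 450 + 450 + 450 + 350 + 350 + 350 + 300 + 250 + 250 + 200 + 150 + 150 = 4750 kg.
Lower bound: ⌈4750/600⌉ = 8 vans.
A packing using 9 vans:
  van 1: 550 = 550
  van 2: 500 = 500
  van 3: 450 + 150 = 600
  van 4: 450 + 150 = 600
  van 5: 450 = 450
  van 6: 350 + 250 = 600
  van 7: 350 + 250 = 600
  van 8: 350 + 200 = 550
  van 9: 300 = 300
No arrangement into 8 vans stays within capacity, so 9 is optimal.

9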